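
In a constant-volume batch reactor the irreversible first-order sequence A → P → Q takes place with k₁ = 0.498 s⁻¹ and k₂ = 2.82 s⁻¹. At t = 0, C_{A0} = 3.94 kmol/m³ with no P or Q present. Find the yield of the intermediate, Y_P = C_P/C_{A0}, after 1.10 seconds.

The intermediate concentration in a first-order A→B→C sequence is C_P = k₁C_{A0}(e^(−k₁t) − e^(−k₂t))/(k₂−k₁).
e^(−k₁t) = e^(−0.498×1.10) = e^(−0.5478) = 0.5782; e^(−k₂t) = e^(−3.102) = 0.04496.
C_P = 0.498×3.94/(2.82−0.498) × (0.5782−0.04496) = 0.8450×0.5333 = 0.4506 kmol/m³.
Y_P = C_P/C_{A0} = 0.4506/3.94 = 0.114.

0.114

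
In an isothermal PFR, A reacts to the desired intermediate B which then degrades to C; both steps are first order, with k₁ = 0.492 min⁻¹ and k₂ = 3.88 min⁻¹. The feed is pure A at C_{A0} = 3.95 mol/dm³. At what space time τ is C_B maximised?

0.610 min

The intermediate peaks when r₁ = r₂, i.e. k₁e^(−k₁τ) = k₂e^(−k₂τ), giving τ_opt = ln(k₂/k₁)/(k₂−k₁).
= ln(3.88/0.492)/(3.88−0.492) = ln(7.886)/3.388 = 2.065/3.388 = 0.610 min.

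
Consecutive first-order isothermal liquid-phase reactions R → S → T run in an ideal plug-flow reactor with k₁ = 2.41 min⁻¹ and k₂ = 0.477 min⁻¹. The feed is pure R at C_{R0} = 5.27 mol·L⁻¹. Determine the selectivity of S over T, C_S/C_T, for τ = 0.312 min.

Solving the coupled first-order balances gives C_S(τ) = [k₁/(k₂−k₁)]·C_{R0}·(e^(−k₁τ) − e^(−k₂τ)).
e^(−k₁τ) = e^(−2.41×0.312) = e^(−0.7519) = 0.4715; e^(−k₂τ) = e^(−0.1488) = 0.8617.
C_S = 2.41×5.27/(0.477−2.41) × (0.4715−0.8617) = (-6.570)×(-0.3903) = 2.564 mol·L⁻¹.
C_R = C_{R0}e^(−k₁τ) = 2.485 mol·L⁻¹, so C_T = C_{R0}−C_R−C_S = 0.2212 mol·L⁻¹; C_S/C_T = 11.6.

11.6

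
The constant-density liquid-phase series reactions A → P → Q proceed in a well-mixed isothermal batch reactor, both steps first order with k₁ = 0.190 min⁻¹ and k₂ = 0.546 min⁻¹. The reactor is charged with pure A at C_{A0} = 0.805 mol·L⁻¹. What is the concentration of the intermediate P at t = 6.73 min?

0.109 mol·L⁻¹

Solving the coupled first-order balances gives C_P(t) = [k₁/(k₂−k₁)]·C_{A0}·(e^(−k₁t) − e^(−k₂t)).
e^(−k₁t) = e^(−0.190×6.73) = e^(−1.279) = 0.2784; e^(−k₂t) = e^(−3.675) = 0.02536.
C_P = 0.190×0.805/(0.546−0.190) × (0.2784−0.02536) = 0.4296×0.2530 = 0.1087 mol·L⁻¹.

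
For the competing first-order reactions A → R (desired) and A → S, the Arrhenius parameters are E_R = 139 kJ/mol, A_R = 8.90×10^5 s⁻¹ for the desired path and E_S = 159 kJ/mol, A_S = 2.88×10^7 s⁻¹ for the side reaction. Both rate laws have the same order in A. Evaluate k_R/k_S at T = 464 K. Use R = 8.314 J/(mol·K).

With equal orders, S_{R/S} = k_R/k_S = (A_R/A_S)·exp[(E_S−E_R)/(RT)].
(E_S−E_R)/(RT) = (159−139)×10³/(8.314×464) = 20000/3858 = 5.184.
k_R/k_S = (8.90×10^5/2.88×10^7)·exp(5.184) = 0.03090 × 178.5 = 5.52.

5.52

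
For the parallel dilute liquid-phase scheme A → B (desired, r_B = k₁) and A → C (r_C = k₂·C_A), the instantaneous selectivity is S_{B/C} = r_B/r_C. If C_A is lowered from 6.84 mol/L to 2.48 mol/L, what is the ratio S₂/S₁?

S_{B/C} = (k₁/k₂)·C_A⁻¹, so S₂/S₁ = (C_{A,2}/C_{A,1})⁻¹.
= 6.84/2.48 = 2.76.
Selectivity toward B rises as C_A falls — low-concentration operation is favoured.

2.76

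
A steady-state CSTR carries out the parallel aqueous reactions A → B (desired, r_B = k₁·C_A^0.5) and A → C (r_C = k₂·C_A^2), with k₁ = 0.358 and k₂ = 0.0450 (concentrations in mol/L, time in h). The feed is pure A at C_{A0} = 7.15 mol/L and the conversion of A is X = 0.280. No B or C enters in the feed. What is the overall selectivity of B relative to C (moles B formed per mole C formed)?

Exit C_A = C_{A0}(1−X) = 7.15×0.720 = 5.148 mol/L.
Rates in a CSTR are evaluated at the outlet concentration: r_B = 0.358×5.148^0.5 = 0.8123, r_C = 0.0450×5.148^2 = 1.193.
Overall selectivity = C_B/C_C = r_Bτ/(r_Cτ) = r_B/r_C = 0.681.

0.681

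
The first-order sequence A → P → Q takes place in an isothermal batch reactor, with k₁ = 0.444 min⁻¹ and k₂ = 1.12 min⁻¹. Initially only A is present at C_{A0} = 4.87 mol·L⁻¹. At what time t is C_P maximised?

1.37 min

The intermediate peaks when r₁ = r₂, i.e. k₁e^(−k₁t) = k₂e^(−k₂t), giving t_opt = ln(k₂/k₁)/(k₂−k₁).
= ln(1.12/0.444)/(1.12−0.444) = ln(2.523)/0.6760 = 0.9253/0.6760 = 1.37 min.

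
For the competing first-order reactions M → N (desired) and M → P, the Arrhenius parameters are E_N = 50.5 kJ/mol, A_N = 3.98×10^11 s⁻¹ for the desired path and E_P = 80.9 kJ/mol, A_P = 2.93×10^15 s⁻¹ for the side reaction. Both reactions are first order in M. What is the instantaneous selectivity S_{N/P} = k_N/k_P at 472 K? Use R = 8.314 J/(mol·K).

0.314

Since both paths have the same order in M, the concentration cancels and S_{N/P} = k_N/k_P = (A_N/A_P)·exp[(E_P−E_N)/(RT)].
(E_P−E_N)/(RT) = (80.9−50.5)×10³/(8.314×472) = 30400/3924 = 7.747.
k_N/k_P = (3.98×10^11/2.93×10^15)·exp(7.747) = 1.358×10^-4 × 2314 = 0.314.
Since E_N < E_P, lowering the temperature improves selectivity toward N.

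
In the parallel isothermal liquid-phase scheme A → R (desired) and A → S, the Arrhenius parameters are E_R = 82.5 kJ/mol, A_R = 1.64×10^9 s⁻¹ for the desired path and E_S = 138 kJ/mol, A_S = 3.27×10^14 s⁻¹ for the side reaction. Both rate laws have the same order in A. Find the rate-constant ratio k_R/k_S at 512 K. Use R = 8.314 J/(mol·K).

With equal orders, S_{R/S} = k_R/k_S = (A_R/A_S)·exp[(E_S−E_R)/(RT)].
(E_S−E_R)/(RT) = (138−82.5)×10³/(8.314×512) = 55500/4257 = 13.04.
k_R/k_S = (1.64×10^9/3.27×10^14)·exp(13.04) = 5.015×10^-6 × 4.596×10^5 = 2.30.
Since E_R < E_S, lowering the temperature improves selectivity toward R.

2.30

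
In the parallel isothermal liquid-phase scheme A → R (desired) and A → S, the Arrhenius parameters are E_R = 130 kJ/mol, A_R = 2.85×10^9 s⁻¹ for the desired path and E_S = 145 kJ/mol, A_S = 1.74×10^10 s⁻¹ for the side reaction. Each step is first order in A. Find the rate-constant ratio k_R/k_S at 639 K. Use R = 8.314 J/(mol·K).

2.76

k_R/k_S = (A_R/A_S)·exp[−(E_R−E_S)/(RT)] = (A_R/A_S)·exp[(E_S−E_R)/(RT)].
(E_S−E_R)/(RT) = (145−130)×10³/(8.314×639) = 15000/5313 = 2.823.
k_R/k_S = (2.85×10^9/1.74×10^10)·exp(2.823) = 0.1638 × 16.83 = 2.76.
Since E_R < E_S, lowering the temperature improves selectivity toward R.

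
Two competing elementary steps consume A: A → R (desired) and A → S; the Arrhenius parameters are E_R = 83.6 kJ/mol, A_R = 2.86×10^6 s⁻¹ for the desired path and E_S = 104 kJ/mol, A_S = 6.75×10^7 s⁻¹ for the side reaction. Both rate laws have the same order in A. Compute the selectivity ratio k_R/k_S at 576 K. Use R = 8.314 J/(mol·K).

3.00

With equal orders, S_{R/S} = k_R/k_S = (A_R/A_S)·exp[(E_S−E_R)/(RT)].
(E_S−E_R)/(RT) = (104−83.6)×10³/(8.314×576) = 20400/4789 = 4.260.
k_R/k_S = (2.86×10^6/6.75×10^7)·exp(4.260) = 0.04237 × 70.80 = 3.00.
Since E_R < E_S, lowering the temperature improves selectivity toward R.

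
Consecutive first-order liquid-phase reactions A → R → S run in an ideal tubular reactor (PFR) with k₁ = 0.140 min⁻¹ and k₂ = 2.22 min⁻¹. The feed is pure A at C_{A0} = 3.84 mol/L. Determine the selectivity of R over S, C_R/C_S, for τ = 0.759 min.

The intermediate concentration in a first-order A→B→C sequence is C_R = k₁C_{A0}(e^(−k₁τ) − e^(−k₂τ))/(k₂−k₁).
e^(−k₁τ) = e^(−0.140×0.759) = e^(−0.1063) = 0.8992; e^(−k₂τ) = e^(−1.685) = 0.1854.
C_R = 0.140×3.84/(2.22−0.140) × (0.8992−0.1854) = 0.2585×0.7137 = 0.1845 mol/L.
C_A = C_{A0}e^(−k₁τ) = 3.453 mol/L, so C_S = C_{A0}−C_A−C_R = 0.2026 mol/L; C_R/C_S = 0.910.

0.910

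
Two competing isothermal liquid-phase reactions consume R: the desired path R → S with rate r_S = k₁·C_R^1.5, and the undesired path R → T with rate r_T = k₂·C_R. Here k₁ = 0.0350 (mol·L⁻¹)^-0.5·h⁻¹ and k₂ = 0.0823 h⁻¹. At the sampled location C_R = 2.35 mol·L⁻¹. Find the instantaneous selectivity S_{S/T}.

S_{S/T} = r_S/r_T = (k₁·C_R^1.5)/(k₂·C_R) = (k₁/k₂)·C_R^0.5.
= (0.0350×2.350^1.5) / (0.0823×2.350) = 0.1261/0.1934 = 0.652.
Since the desired path is higher order in R, keeping C_R high (PFR or concentrated feed) favours S.

0.652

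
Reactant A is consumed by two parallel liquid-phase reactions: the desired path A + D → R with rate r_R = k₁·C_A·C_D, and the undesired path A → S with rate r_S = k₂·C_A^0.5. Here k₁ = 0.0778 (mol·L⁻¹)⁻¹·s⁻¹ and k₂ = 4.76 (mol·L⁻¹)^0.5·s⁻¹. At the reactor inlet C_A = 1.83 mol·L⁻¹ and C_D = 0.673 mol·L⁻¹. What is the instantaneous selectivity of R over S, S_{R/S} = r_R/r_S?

S_{R/S} = r_R/r_S = (k₁·C_A·C_D)/(k₂·C_A^0.5) = (k₁/k₂)·C_A^0.5·C_D.
= (0.0778×1.830×0.6730) / (4.76×1.830^0.5) = 0.09582/6.439 = 0.0149.
Since the desired path is higher order in A, keeping C_A high (PFR or concentrated feed) favours R.

0.0149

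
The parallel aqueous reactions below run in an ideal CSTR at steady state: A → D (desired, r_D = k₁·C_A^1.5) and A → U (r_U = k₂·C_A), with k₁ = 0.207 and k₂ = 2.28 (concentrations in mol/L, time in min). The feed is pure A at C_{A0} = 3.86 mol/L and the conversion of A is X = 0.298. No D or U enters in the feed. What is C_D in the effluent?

0.150 mol/L

Exit C_A = C_{A0}(1−X) = 3.86×0.702 = 2.710 mol/L.
In a CSTR the entire volume is at exit conditions, so r_D = 0.207×2.710^1.5 = 0.9233 and r_U = 2.28×2.710 = 6.178.
Fraction of consumed A going to D: r_D/(r_D+r_U) = 0.1300.
C_D = 0.1300·C_{A0}·X = 0.1300×3.86×0.298 = 0.150 mol/L.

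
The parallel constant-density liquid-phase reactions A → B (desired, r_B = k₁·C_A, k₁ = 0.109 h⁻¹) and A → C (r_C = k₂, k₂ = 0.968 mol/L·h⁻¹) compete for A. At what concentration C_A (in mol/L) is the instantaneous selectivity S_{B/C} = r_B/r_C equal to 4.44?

S_{B/C} = (k₁/k₂)·C_A ⇒ C_A = S·k₂/k₁.
= 4.44×0.968/0.109 = 39.4 mol/L.

39.4 mol/L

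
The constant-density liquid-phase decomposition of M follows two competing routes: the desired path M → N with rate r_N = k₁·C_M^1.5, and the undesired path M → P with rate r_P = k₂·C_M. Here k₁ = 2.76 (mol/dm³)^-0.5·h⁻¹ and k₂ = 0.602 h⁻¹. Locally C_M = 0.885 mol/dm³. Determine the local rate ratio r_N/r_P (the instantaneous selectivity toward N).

4.31

S_{N/P} = r_N/r_P = (k₁·C_M^1.5)/(k₂·C_M) = (k₁/k₂)·C_M^0.5.
= (2.76×0.8850^1.5) / (0.602×0.8850) = 2.298/0.5328 = 4.31.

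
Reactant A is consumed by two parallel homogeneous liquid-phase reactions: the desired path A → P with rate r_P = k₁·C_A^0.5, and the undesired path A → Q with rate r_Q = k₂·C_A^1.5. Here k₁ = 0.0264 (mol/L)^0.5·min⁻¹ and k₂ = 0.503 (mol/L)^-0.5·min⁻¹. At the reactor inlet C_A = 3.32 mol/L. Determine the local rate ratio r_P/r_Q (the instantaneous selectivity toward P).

S_{P/Q} = r_P/r_Q = (k₁·C_A^0.5)/(k₂·C_A^1.5) = (k₁/k₂)·C_A⁻¹.
= (0.0264×3.320^0.5) / (0.503×3.320^1.5) = 0.04810/3.043 = 0.0158.
The undesired path is higher order in A, so low C_A (CSTR or dilute feed) favours P.

0.0158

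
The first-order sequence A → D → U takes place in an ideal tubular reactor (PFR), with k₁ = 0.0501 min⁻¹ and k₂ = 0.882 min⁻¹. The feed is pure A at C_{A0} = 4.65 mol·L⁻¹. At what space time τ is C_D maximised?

3.45 min

For first-order series the maximum of C_D occurs at τ_opt = ln(k₂/k₁)/(k₂−k₁).
= ln(0.882/0.0501)/(0.882−0.0501) = ln(17.60)/0.8319 = 2.868/0.8319 = 3.45 min.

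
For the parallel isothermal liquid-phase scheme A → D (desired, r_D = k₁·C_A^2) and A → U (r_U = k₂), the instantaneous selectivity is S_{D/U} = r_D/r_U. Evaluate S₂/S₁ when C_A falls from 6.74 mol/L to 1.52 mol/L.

0.0509

S_{D/U} = (k₁/k₂)·C_A^2, so S₂/S₁ = (C_{A,2}/C_{A,1})^2.
= (1.52/6.74)^2 = (0.2255)^2 = 0.0509.
Selectivity toward D falls as C_A falls — high-concentration operation is favoured.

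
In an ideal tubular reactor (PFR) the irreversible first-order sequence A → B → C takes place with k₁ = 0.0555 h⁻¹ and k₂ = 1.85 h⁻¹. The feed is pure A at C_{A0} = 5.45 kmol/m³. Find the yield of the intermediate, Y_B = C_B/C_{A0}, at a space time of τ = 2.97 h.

0.0261

For first-order series with pure A initially, C_B(τ) = k₁C_{A0}/(k₂−k₁)·(e^(−k₁τ) − e^(−k₂τ)).
e^(−k₁τ) = e^(−0.0555×2.97) = e^(−0.1648) = 0.8480; e^(−k₂τ) = e^(−5.495) = 0.004109.
C_B = 0.0555×5.45/(1.85−0.0555) × (0.8480−0.004109) = 0.1686×0.8439 = 0.1422 kmol/m³.
Y_B = C_B/C_{A0} = 0.1422/5.45 = 0.0261.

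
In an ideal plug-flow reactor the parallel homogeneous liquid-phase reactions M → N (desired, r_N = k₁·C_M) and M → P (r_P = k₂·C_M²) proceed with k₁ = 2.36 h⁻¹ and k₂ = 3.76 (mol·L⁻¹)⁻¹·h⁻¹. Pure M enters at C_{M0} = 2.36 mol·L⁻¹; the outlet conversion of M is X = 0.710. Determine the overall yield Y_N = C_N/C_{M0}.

0.219

C_M = C_{M0}(1−X) = 0.6844 mol·L⁻¹.
Along a PFR/batch, dC_N/dC_M = −r_N/(r_N+r_P) = −k₁/(k₁+k₂·C_M).
Integrating from C_{M0} to C_M: C_N = (2.36/3.76)·ln[(2.36+3.76·2.36)/(2.36+3.76·0.684)] = 0.6277·ln(11.23/4.933) = 0.5165 mol·L⁻¹.
Y_N = C_N/C_{M0} = 0.5165/2.36 = 0.219.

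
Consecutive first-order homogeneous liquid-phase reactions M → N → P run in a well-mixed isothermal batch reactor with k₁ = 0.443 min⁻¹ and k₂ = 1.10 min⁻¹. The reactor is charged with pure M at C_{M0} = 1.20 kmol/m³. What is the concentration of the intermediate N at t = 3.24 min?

Solving the coupled first-order balances gives C_N(t) = [k₁/(k₂−k₁)]·C_{M0}·(e^(−k₁t) − e^(−k₂t)).
e^(−k₁t) = e^(−0.443×3.24) = e^(−1.435) = 0.2380; e^(−k₂t) = e^(−3.564) = 0.02833.
C_N = 0.443×1.20/(1.10−0.443) × (0.2380−0.02833) = 0.8091×0.2097 = 0.1697 kmol/m³.

0.170 kmol/m³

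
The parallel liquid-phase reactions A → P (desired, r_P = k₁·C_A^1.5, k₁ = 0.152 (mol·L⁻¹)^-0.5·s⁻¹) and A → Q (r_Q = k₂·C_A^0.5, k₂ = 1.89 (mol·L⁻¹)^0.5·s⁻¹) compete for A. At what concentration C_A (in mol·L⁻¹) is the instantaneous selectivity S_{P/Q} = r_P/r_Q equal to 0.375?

S_{P/Q} = (k₁/k₂)·C_A ⇒ C_A = S·k₂/k₁.
= 0.375×1.89/0.152 = 4.66 mol·L⁻¹.

4.66 mol·L⁻¹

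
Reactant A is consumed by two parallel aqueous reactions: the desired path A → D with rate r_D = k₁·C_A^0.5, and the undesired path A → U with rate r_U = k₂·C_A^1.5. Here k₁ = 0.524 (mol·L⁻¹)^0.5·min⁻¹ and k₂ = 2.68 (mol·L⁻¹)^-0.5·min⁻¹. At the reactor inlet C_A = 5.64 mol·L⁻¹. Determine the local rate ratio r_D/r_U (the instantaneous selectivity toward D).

0.0347

S_{D/U} = r_D/r_U = (k₁·C_A^0.5)/(k₂·C_A^1.5) = (k₁/k₂)·C_A⁻¹.
= (0.524×5.640^0.5) / (2.68×5.640^1.5) = 1.244/35.90 = 0.0347.
The undesired path is higher order in A, so low C_A (CSTR or dilute feed) favours D.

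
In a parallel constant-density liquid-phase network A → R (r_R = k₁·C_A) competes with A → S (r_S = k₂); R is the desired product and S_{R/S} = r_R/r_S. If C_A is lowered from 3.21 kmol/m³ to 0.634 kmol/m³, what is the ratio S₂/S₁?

S_{R/S} = (k₁/k₂)·C_A, so S₂/S₁ = (C_{A,2}/C_{A,1}).
= 0.634/3.21 = 0.198.
Selectivity toward R falls as C_A falls — high-concentration operation is favoured.

0.198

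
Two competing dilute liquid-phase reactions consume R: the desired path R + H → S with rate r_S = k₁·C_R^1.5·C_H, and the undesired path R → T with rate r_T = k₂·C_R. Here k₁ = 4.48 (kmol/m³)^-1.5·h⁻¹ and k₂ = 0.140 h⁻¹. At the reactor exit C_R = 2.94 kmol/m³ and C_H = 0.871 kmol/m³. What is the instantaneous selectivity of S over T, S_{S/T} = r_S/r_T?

S_{S/T} = r_S/r_T = (k₁·C_R^1.5·C_H)/(k₂·C_R) = (k₁/k₂)·C_R^0.5·C_H.
= (4.48×2.940^1.5×0.8710) / (0.140×2.940) = 19.67/0.4116 = 47.8.

47.8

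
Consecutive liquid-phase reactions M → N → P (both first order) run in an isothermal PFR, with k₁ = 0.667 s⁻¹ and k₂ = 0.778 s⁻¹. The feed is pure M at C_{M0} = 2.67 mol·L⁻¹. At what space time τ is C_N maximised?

1.39 s

Setting dC_N/dτ = 0 gives τ_opt = ln(k₂/k₁)/(k₂−k₁).
= ln(0.778/0.667)/(0.778−0.667) = ln(1.166)/0.1110 = 0.1539/0.1110 = 1.39 s.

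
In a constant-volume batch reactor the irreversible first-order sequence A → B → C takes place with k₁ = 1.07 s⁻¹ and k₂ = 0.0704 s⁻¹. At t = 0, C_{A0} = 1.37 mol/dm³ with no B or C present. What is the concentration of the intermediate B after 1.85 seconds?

Solving the coupled first-order balances gives C_B(t) = [k₁/(k₂−k₁)]·C_{A0}·(e^(−k₁t) − e^(−k₂t)).
e^(−k₁t) = e^(−1.07×1.85) = e^(−1.980) = 0.1381; e^(−k₂t) = e^(−0.1302) = 0.8779.
C_B = 1.07×1.37/(0.0704−1.07) × (0.1381−0.8779) = (-1.466)×(-0.7397) = 1.085 mol/dm³.

1.08 mol/dm³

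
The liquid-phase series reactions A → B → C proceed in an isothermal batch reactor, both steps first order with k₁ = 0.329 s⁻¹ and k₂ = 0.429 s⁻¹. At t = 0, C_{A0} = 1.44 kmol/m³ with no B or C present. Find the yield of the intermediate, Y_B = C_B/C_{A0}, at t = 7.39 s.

0.151

The intermediate concentration in a first-order A→B→C sequence is C_B = k₁C_{A0}(e^(−k₁t) − e^(−k₂t))/(k₂−k₁).
e^(−k₁t) = e^(−0.329×7.39) = e^(−2.431) = 0.08792; e^(−k₂t) = e^(−3.170) = 0.04199.
C_B = 0.329×1.44/(0.429−0.329) × (0.08792−0.04199) = 4.738×0.04593 = 0.2176 kmol/m³.
Y_B = C_B/C_{A0} = 0.2176/1.44 = 0.151.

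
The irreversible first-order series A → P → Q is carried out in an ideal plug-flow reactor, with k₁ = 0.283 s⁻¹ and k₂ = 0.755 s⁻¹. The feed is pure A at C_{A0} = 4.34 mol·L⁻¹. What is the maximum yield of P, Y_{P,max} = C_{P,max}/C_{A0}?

0.208

At the optimum, C_{P,max}/C_{A0} = (k₁/k₂)^[k₂/(k₂−k₁)].
= (0.283/0.755)^(0.755/(0.755−0.283)) = (0.3748)^(1.600) = 0.2081.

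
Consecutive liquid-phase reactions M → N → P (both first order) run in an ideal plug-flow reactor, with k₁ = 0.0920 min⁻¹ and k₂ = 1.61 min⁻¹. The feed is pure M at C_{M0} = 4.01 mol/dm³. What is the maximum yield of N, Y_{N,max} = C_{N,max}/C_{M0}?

For a first-order series the maximum intermediate yield is C_{N,max}/C_{M0} = (k₁/k₂)^[k₂/(k₂−k₁)].
= (0.0920/1.61)^(1.61/(1.61−0.0920)) = (0.05714)^(1.061) = 0.04804.

0.0480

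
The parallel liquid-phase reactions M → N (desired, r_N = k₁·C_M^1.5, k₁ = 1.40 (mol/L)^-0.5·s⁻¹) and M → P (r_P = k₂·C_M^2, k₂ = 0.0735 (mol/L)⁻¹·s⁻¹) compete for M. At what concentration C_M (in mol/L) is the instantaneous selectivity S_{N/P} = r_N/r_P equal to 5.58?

11.7 mol/L

S_{N/P} = (k₁/k₂)·C_M^-0.5 ⇒ C_M = (S·k₂/k₁)^(-2).
= (5.58×0.0735/1.40)^(-2) = (0.2929)^(-2) = 11.7 mol/L.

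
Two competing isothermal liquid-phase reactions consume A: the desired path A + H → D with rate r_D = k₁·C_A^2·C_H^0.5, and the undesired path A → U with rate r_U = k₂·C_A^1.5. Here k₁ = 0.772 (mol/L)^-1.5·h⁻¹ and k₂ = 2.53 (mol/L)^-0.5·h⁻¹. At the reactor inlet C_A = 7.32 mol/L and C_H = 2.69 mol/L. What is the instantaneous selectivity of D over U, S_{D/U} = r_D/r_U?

1.35

S_{D/U} = r_D/r_U = (k₁·C_A^2·C_H^0.5)/(k₂·C_A^1.5) = (k₁/k₂)·C_A^0.5·C_H^0.5.
= (0.772×7.320^2×2.690^0.5) / (2.53×7.320^1.5) = 67.84/50.11 = 1.35.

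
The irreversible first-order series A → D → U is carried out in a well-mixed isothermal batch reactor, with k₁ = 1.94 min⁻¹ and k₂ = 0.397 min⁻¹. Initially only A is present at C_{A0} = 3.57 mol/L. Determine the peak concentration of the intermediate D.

Evaluating C_D at t_opt = ln(k₂/k₁)/(k₂−k₁) gives C_{D,max}/C_{A0} = (k₁/k₂)^[k₂/(k₂−k₁)].
= (1.94/0.397)^(0.397/(0.397−1.94)) = (4.887)^(-0.2573) = 0.6648.
C_{D,max} = 0.6648×3.57 = 2.37 mol/L.

2.37 mol/L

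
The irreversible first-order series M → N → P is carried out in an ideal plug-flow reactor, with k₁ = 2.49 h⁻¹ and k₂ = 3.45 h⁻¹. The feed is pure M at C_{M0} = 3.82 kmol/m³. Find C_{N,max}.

For a first-order series the maximum intermediate yield is C_{N,max}/C_{M0} = (k₁/k₂)^[k₂/(k₂−k₁)].
= (2.49/3.45)^(3.45/(3.45−2.49)) = (0.7217)^(3.594) = 0.3098.
C_{N,max} = 0.3098×3.82 = 1.18 kmol/m³.

1.18 kmol/m³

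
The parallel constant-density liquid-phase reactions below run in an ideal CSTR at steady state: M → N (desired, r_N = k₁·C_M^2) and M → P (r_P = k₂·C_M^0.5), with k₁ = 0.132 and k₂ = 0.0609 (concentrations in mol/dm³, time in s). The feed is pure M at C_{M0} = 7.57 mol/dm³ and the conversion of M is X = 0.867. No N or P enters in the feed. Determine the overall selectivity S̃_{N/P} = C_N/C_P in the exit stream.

2.19

Exit C_M = C_{M0}(1−X) = 7.57×0.133 = 1.007 mol/dm³.
A CSTR operates uniformly at the exit composition, giving r_N = 0.1338 and r_P = 0.06111 (each k·C_M^n at C_M = 1.007).
Overall selectivity = C_N/C_P = r_Nτ/(r_Pτ) = r_N/r_P = 2.19.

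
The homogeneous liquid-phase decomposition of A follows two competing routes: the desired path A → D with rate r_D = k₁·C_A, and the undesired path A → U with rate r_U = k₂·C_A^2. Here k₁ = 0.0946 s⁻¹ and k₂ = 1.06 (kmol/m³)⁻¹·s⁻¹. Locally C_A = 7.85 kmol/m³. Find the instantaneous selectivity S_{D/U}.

S_{D/U} = r_D/r_U = (k₁·C_A)/(k₂·C_A^2) = (k₁/k₂)·C_A⁻¹.
= (0.0946×7.850) / (1.06×7.850^2) = 0.7426/65.32 = 0.0114.
The undesired path is higher order in A, so low C_A (CSTR or dilute feed) favours D.

0.0114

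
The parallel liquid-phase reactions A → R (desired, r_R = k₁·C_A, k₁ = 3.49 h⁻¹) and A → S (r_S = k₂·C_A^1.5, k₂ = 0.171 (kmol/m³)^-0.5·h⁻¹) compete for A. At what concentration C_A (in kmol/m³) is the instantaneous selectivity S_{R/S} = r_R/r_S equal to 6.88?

S_{R/S} = (k₁/k₂)·C_A^-0.5 ⇒ C_A = (S·k₂/k₁)^(-2).
= (6.88×0.171/3.49)^(-2) = (0.3371)^(-2) = 8.80 kmol/m³.

8.80 kmol/m³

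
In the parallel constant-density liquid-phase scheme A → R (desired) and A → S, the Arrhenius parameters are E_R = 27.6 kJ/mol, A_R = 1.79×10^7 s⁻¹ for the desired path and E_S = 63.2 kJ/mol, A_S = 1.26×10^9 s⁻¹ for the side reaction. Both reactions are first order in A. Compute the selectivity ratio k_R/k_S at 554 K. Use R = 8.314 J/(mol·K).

Since both paths have the same order in A, the concentration cancels and S_{R/S} = k_R/k_S = (A_R/A_S)·exp[(E_S−E_R)/(RT)].
(E_S−E_R)/(RT) = (63.2−27.6)×10³/(8.314×554) = 35600/4606 = 7.729.
k_R/k_S = (1.79×10^7/1.26×10^9)·exp(7.729) = 0.01421 × 2274 = 32.3.

32.3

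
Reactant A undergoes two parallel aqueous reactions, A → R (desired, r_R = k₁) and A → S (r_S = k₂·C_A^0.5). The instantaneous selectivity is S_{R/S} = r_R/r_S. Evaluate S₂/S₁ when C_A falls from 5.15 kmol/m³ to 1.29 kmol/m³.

S_{R/S} = (k₁/k₂)·C_A^-0.5, so S₂/S₁ = (C_{A,2}/C_{A,1})^-0.5.
= (1.29/5.15)^(-0.5) = (0.2505)^(-0.5) = 2.00.

2.00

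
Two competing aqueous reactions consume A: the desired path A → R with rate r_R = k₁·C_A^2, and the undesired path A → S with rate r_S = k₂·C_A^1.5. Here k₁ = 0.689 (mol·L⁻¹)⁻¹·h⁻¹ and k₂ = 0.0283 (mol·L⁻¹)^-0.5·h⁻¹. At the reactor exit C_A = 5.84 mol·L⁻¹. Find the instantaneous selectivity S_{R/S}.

S_{R/S} = r_R/r_S = (k₁·C_A^2)/(k₂·C_A^1.5) = (k₁/k₂)·C_A^0.5.
= (0.689×5.840^2) / (0.0283×5.840^1.5) = 23.50/0.3994 = 58.8.
Since the desired path is higher order in A, keeping C_A high (PFR or concentrated feed) favours R.

58.8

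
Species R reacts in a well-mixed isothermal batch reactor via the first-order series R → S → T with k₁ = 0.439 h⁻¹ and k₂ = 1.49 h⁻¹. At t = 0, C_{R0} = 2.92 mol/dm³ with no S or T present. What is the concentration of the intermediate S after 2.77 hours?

0.342 mol/dm³

Solving the coupled first-order balances gives C_S(t) = [k₁/(k₂−k₁)]·C_{R0}·(e^(−k₁t) − e^(−k₂t)).
e^(−k₁t) = e^(−0.439×2.77) = e^(−1.216) = 0.2964; e^(−k₂t) = e^(−4.127) = 0.01613.
C_S = 0.439×2.92/(1.49−0.439) × (0.2964−0.01613) = 1.220×0.2803 = 0.3418 mol/dm³.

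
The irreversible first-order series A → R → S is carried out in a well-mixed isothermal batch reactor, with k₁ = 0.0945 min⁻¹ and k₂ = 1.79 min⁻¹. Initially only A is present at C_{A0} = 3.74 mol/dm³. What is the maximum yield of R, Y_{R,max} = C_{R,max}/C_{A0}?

Evaluating C_R at t_opt = ln(k₂/k₁)/(k₂−k₁) gives C_{R,max}/C_{A0} = (k₁/k₂)^[k₂/(k₂−k₁)].
= (0.0945/1.79)^(1.79/(1.79−0.0945)) = (0.05279)^(1.056) = 0.04481.

0.0448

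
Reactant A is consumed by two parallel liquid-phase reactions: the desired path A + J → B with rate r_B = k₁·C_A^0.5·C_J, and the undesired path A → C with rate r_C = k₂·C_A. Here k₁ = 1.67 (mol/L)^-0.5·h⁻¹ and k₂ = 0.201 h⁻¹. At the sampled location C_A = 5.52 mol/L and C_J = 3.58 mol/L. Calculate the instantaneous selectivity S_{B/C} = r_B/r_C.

12.7

S_{B/C} = r_B/r_C = (k₁·C_A^0.5·C_J)/(k₂·C_A) = (k₁/k₂)·C_A^-0.5·C_J.
= (1.67×5.520^0.5×3.580) / (0.201×5.520) = 14.05/1.110 = 12.7.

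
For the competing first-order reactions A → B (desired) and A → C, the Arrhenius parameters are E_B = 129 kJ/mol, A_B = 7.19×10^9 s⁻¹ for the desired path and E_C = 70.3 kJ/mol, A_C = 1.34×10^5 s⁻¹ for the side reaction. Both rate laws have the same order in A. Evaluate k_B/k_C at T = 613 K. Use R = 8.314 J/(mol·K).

k_B/k_C = (A_B/A_C)·exp[−(E_B−E_C)/(RT)] = (A_B/A_C)·exp[(E_C−E_B)/(RT)].
(E_C−E_B)/(RT) = (70.3−129)×10³/(8.314×613) = -58700/5096 = -11.52.
k_B/k_C = (7.19×10^9/1.34×10^5)·exp(-11.52) = 53657 × 9.952×10^-6 = 0.534.

0.534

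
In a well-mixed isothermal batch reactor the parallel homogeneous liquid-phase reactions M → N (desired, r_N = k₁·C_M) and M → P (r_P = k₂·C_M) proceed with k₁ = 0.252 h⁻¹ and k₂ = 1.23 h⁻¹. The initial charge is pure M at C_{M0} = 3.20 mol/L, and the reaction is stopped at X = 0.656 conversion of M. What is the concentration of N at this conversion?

0.357 mol/L

C_M = C_{M0}(1−X) = 1.101 mol/L.
Both paths are first order in M, so the instantaneous fraction to N is constant: dC_N/d(−C_M) = k₁/(k₁+k₂) = 0.1700.
C_N = 0.1700·(C_{M0}−C_M) = 0.1700×2.099 = 0.357 mol/L.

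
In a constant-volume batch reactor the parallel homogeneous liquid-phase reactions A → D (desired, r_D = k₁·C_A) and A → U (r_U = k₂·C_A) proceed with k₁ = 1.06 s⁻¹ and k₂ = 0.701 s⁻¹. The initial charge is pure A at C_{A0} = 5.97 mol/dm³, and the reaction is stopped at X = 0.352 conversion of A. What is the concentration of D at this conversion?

1.26 mol/dm³

C_A = C_{A0}(1−X) = 3.869 mol/dm³.
Both paths are first order in A, so the instantaneous fraction to D is constant: dC_D/d(−C_A) = k₁/(k₁+k₂) = 0.6019.
C_D = 0.6019·(C_{A0}−C_A) = 0.6019×2.101 = 1.26 mol/dm³.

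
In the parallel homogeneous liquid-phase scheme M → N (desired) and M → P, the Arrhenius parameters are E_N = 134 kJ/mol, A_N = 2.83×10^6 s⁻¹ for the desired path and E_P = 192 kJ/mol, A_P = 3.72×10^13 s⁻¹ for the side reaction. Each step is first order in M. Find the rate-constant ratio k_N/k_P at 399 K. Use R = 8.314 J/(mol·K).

2.98

Since both paths have the same order in M, the concentration cancels and S_{N/P} = k_N/k_P = (A_N/A_P)·exp[(E_P−E_N)/(RT)].
(E_P−E_N)/(RT) = (192−134)×10³/(8.314×399) = 58000/3317 = 17.48.
k_N/k_P = (2.83×10^6/3.72×10^13)·exp(17.48) = 7.608×10^-8 × 3.920×10^7 = 2.98.
Since E_N < E_P, lowering the temperature improves selectivity toward N.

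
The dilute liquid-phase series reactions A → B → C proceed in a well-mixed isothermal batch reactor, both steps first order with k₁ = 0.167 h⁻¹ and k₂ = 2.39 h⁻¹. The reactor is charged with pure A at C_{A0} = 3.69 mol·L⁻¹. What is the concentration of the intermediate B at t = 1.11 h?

0.211 mol·L⁻¹

The intermediate concentration in a first-order A→B→C sequence is C_B = k₁C_{A0}(e^(−k₁t) − e^(−k₂t))/(k₂−k₁).
e^(−k₁t) = e^(−0.167×1.11) = e^(−0.1854) = 0.8308; e^(−k₂t) = e^(−2.653) = 0.07045.
C_B = 0.167×3.69/(2.39−0.167) × (0.8308−0.07045) = 0.2772×0.7604 = 0.2108 mol·L⁻¹.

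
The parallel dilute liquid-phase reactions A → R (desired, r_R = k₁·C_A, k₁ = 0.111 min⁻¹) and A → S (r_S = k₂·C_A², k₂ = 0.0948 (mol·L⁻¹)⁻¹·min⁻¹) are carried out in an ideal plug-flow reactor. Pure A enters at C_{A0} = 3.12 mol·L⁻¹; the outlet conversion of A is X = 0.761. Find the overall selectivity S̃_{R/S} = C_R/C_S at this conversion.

0.660

C_A = C_{A0}(1−X) = 0.7457 mol·L⁻¹.
Along a PFR/batch, dC_R/dC_A = −r_R/(r_R+r_S) = −k₁/(k₁+k₂·C_A).
Integrating from C_{A0} to C_A: C_R = (0.111/0.0948)·ln[(0.111+0.0948·3.12)/(0.111+0.0948·0.746)] = 1.171·ln(0.4068/0.1817) = 0.9437 mol·L⁻¹.
C_S = (C_{A0}−C_A)−C_R = 1.431 mol·L⁻¹; S̃_{R/S} = 0.9437/1.431 = 0.660.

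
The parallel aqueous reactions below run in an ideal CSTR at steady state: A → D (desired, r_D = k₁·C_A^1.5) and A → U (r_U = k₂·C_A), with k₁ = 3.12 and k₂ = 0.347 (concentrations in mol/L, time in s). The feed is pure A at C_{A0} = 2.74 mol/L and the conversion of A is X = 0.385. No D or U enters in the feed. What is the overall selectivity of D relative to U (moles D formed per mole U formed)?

Exit C_A = C_{A0}(1−X) = 2.74×0.615 = 1.685 mol/L.
A CSTR operates uniformly at the exit composition, giving r_D = 6.825 and r_U = 0.5847 (each k·C_A^n at C_A = 1.685).
Overall selectivity = C_D/C_U = r_Dτ/(r_Uτ) = r_D/r_U = 11.7.

11.7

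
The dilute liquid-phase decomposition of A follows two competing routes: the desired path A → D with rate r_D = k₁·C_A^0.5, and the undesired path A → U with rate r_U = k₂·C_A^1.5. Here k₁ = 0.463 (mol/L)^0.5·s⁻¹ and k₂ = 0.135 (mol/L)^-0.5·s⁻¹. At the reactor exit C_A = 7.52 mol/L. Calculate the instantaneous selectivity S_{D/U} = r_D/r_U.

S_{D/U} = r_D/r_U = (k₁·C_A^0.5)/(k₂·C_A^1.5) = (k₁/k₂)·C_A⁻¹.
= (0.463×7.520^0.5) / (0.135×7.520^1.5) = 1.270/2.784 = 0.456.

0.456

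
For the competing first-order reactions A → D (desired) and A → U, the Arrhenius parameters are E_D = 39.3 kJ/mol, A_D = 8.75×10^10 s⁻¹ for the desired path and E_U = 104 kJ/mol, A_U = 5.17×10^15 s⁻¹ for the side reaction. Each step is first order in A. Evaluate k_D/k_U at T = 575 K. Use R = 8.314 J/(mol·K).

With equal orders, S_{D/U} = k_D/k_U = (A_D/A_U)·exp[(E_U−E_D)/(RT)].
(E_U−E_D)/(RT) = (104−39.3)×10³/(8.314×575) = 64700/4781 = 13.53.
k_D/k_U = (8.75×10^10/5.17×10^15)·exp(13.53) = 1.692×10^-5 × 7.546×10^5 = 12.8.

12.8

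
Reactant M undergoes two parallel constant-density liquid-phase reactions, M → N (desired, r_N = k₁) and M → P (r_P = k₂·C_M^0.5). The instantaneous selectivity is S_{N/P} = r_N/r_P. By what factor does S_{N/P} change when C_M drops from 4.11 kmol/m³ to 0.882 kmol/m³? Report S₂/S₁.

S_{N/P} = (k₁/k₂)·C_M^-0.5, so S₂/S₁ = (C_{M,2}/C_{M,1})^-0.5.
= (0.882/4.11)^(-0.5) = (0.2146)^(-0.5) = 2.16.
Selectivity toward N rises as C_M falls — low-concentration operation is favoured.

2.16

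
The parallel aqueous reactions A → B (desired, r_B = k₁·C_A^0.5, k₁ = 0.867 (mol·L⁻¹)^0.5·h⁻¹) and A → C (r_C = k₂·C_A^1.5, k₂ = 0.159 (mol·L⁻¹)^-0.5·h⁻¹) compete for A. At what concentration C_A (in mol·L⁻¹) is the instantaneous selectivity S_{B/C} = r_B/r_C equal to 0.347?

S_{B/C} = (k₁/k₂)·C_A⁻¹ ⇒ C_A = (S·k₂/k₁)^(-1).
= (0.347×0.159/0.867)^(-1) = (0.06364)^(-1) = 15.7 mol·L⁻¹.

15.7 mol·L⁻¹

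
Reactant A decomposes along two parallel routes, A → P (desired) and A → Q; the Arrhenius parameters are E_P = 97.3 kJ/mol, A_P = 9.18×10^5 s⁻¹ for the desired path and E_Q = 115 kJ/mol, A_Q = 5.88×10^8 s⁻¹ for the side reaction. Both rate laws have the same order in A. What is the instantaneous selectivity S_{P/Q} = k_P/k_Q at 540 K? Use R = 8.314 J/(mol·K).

0.0805

Since both paths have the same order in A, the concentration cancels and S_{P/Q} = k_P/k_Q = (A_P/A_Q)·exp[(E_Q−E_P)/(RT)].
(E_Q−E_P)/(RT) = (115−97.3)×10³/(8.314×540) = 17700/4490 = 3.942.
k_P/k_Q = (9.18×10^5/5.88×10^8)·exp(3.942) = 0.001561 × 51.55 = 0.0805.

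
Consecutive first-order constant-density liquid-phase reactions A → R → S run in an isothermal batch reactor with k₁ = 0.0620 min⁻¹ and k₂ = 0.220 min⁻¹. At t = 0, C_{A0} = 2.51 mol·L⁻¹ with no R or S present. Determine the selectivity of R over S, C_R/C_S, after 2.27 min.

For first-order series with pure A initially, C_R(t) = k₁C_{A0}/(k₂−k₁)·(e^(−k₁t) − e^(−k₂t)).
e^(−k₁t) = e^(−0.0620×2.27) = e^(−0.1407) = 0.8687; e^(−k₂t) = e^(−0.4994) = 0.6069.
C_R = 0.0620×2.51/(0.220−0.0620) × (0.8687−0.6069) = 0.9849×0.2618 = 0.2579 mol·L⁻¹.
C_A = C_{A0}e^(−k₁t) = 2.180 mol·L⁻¹, so C_S = C_{A0}−C_A−C_R = 0.07165 mol·L⁻¹; C_R/C_S = 3.60.

3.60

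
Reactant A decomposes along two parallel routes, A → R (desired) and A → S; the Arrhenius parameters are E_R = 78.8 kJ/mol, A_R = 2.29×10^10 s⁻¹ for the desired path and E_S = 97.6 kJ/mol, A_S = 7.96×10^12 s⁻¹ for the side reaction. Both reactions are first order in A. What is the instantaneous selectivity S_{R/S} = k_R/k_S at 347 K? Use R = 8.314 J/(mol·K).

With equal orders, S_{R/S} = k_R/k_S = (A_R/A_S)·exp[(E_S−E_R)/(RT)].
(E_S−E_R)/(RT) = (97.6−78.8)×10³/(8.314×347) = 18800/2885 = 6.517.
k_R/k_S = (2.29×10^10/7.96×10^12)·exp(6.517) = 0.002877 × 676.2 = 1.95.
Since E_R < E_S, lowering the temperature improves selectivity toward R.

1.95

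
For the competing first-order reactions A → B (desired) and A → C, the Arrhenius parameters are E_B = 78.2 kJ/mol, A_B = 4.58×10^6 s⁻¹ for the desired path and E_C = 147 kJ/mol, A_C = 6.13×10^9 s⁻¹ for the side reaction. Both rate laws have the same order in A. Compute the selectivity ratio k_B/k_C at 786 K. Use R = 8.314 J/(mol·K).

27.9

With equal orders, S_{B/C} = k_B/k_C = (A_B/A_C)·exp[(E_C−E_B)/(RT)].
(E_C−E_B)/(RT) = (147−78.2)×10³/(8.314×786) = 68800/6535 = 10.53.
k_B/k_C = (4.58×10^6/6.13×10^9)·exp(10.53) = 7.471×10^-4 × 37356 = 27.9.
Since E_B < E_C, lowering the temperature improves selectivity toward B.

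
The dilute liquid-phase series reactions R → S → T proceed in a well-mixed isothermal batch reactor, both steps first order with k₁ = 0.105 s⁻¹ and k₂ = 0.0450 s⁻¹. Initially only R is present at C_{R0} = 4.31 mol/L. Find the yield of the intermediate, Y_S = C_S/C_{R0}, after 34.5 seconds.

0.324

For first-order series with pure R initially, C_S(t) = k₁C_{R0}/(k₂−k₁)·(e^(−k₁t) − e^(−k₂t)).
e^(−k₁t) = e^(−0.105×34.5) = e^(−3.623) = 0.02672; e^(−k₂t) = e^(−1.552) = 0.2117.
C_S = 0.105×4.31/(0.0450−0.105) × (0.02672−0.2117) = (-7.542)×(-0.1850) = 1.395 mol/L.
Y_S = C_S/C_{R0} = 1.395/4.31 = 0.324.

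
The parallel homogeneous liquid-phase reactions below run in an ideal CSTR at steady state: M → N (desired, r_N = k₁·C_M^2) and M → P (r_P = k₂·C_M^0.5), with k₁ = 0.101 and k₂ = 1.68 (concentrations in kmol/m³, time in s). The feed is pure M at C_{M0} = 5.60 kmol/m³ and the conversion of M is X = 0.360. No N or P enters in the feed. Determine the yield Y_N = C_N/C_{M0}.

Exit C_M = C_{M0}(1−X) = 5.60×0.640 = 3.584 kmol/m³.
In a CSTR the entire volume is at exit conditions, so r_N = 0.101×3.584^2 = 1.297 and r_P = 1.68×3.584^0.5 = 3.180.
Fraction of consumed M going to N: r_N/(r_N+r_P) = 0.2897.
C_N = 0.2897·C_{M0}·X = 0.2897×5.60×0.360 = 0.584 kmol/m³; Y_N = C_N/C_{M0} = 0.104.

0.104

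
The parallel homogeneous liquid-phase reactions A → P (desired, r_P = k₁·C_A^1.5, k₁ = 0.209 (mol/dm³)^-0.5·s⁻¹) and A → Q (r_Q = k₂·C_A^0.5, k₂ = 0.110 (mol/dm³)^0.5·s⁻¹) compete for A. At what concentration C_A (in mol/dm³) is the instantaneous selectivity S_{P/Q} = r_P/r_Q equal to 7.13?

S_{P/Q} = (k₁/k₂)·C_A ⇒ C_A = S·k₂/k₁.
= 7.13×0.110/0.209 = 3.75 mol/dm³.

3.75 mol/dm³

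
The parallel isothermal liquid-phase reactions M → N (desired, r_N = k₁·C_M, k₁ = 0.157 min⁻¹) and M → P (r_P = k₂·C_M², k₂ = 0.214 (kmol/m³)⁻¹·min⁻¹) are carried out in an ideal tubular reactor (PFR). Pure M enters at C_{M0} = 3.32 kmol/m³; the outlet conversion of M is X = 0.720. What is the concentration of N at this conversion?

0.654 kmol/m³

C_M = C_{M0}(1−X) = 0.9296 kmol/m³.
Along a PFR/batch, dC_N/dC_M = −r_N/(r_N+r_P) = −k₁/(k₁+k₂·C_M).
Integrating from C_{M0} to C_M: C_N = (0.157/0.214)·ln[(0.157+0.214·3.32)/(0.157+0.214·0.930)] = 0.7336·ln(0.8675/0.3559) = 0.6536 kmol/m³.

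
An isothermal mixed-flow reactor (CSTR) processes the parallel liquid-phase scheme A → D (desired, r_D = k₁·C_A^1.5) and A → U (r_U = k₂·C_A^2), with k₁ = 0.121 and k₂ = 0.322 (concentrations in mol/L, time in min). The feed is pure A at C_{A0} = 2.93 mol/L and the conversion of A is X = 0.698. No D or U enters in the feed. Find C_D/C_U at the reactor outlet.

Exit C_A = C_{A0}(1−X) = 2.93×0.302 = 0.8849 mol/L.
In a CSTR the entire volume is at exit conditions, so r_D = 0.121×0.8849^1.5 = 0.1007 and r_U = 0.322×0.8849^2 = 0.2521.
Overall selectivity = C_D/C_U = r_Dτ/(r_Uτ) = r_D/r_U = 0.399.

0.399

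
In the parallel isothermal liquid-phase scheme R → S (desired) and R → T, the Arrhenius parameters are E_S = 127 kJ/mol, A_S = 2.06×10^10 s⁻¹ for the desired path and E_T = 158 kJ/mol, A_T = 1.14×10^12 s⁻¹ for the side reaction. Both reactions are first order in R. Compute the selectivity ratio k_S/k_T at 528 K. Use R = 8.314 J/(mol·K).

21.1

Since both paths have the same order in R, the concentration cancels and S_{S/T} = k_S/k_T = (A_S/A_T)·exp[(E_T−E_S)/(RT)].
(E_T−E_S)/(RT) = (158−127)×10³/(8.314×528) = 31000/4390 = 7.062.
k_S/k_T = (2.06×10^10/1.14×10^12)·exp(7.062) = 0.01807 × 1167 = 21.1.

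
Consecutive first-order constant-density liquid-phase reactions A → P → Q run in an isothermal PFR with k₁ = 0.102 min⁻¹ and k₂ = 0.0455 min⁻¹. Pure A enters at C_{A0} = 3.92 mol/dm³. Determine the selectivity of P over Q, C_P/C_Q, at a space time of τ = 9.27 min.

The intermediate concentration in a first-order A→B→C sequence is C_P = k₁C_{A0}(e^(−k₁τ) − e^(−k₂τ))/(k₂−k₁).
e^(−k₁τ) = e^(−0.102×9.27) = e^(−0.9455) = 0.3885; e^(−k₂τ) = e^(−0.4218) = 0.6559.
C_P = 0.102×3.92/(0.0455−0.102) × (0.3885−0.6559) = (-7.077)×(-0.2674) = 1.892 mol/dm³.
C_A = C_{A0}e^(−k₁τ) = 1.523 mol/dm³, so C_Q = C_{A0}−C_A−C_P = 0.5048 mol/dm³; C_P/C_Q = 3.75.

3.75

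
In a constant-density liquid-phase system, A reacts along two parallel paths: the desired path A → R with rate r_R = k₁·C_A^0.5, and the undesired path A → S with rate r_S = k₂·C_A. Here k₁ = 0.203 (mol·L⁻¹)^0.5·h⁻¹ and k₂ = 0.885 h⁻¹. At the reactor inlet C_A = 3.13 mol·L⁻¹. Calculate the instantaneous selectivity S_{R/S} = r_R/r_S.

0.130

S_{R/S} = r_R/r_S = (k₁·C_A^0.5)/(k₂·C_A) = (k₁/k₂)·C_A^-0.5.
= (0.203×3.130^0.5) / (0.885×3.130) = 0.3591/2.770 = 0.130.
The undesired path is higher order in A, so low C_A (CSTR or dilute feed) favours R.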